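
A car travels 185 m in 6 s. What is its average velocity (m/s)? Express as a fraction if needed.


Given: distance d = 185 m, time t = 6 s
Using v = d / t
v = 185 / 6
v = 185/6 m/s

185/6 m/s


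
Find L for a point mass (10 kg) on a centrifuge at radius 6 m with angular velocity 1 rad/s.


Given: m = 10 kg, r = 6 m, omega = 1 rad/s
For a point mass: I = m*r^2
I = 10*6^2 = 10*36 = 360
L = I*omega = 360*1
L = 360 kg*m^2/s

360 kg*m^2/s


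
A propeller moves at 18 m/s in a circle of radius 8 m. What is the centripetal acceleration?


Given: v = 18 m/s, r = 8 m
Using a_c = v^2 / r
a_c = 18^2 / 8
a_c = 324 / 8
a_c = 81/2 m/s^2

81/2 m/s^2


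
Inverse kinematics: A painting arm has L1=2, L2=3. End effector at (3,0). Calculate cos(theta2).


Given: L1 = 2, L2 = 3, target (x, y) = (3, 0)
Using cos(theta2) = (x^2 + y^2 - L1^2 - L2^2) / (2*L1*L2)
x^2 + y^2 = 3^2 + 0 = 9
L1^2 + L2^2 = 4 + 9 = 13
Numerator = 9 - 13 = -4
Denominator = 2*2*3 = 12
cos(theta2) = -4/12 = -1/3

-1/3


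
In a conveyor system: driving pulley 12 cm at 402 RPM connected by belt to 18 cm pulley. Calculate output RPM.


Given: D1 = 12 cm, w1 = 402 RPM, D2 = 18 cm
Using D1*w1 = D2*w2
w2 = D1*w1 / D2
w2 = 12*402 / 18
w2 = 4824 / 18
w2 = 268 RPM

268 RPM


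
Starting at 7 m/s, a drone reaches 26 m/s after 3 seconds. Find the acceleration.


Given: initial velocity v0 = 7 m/s, final velocity v = 26 m/s, time t = 3 s
Using a = (v - v0) / t
a = (26 - 7) / 3
a = 19 / 3
a = 19/3 m/s^2

19/3 m/s^2


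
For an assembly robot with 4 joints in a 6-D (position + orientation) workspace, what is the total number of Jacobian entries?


Given: task space dimension = 6, joints = 4
Jacobian is a 6 x 4 matrix
Total entries = rows * columns
Total = 6 * 4
Total = 24

24


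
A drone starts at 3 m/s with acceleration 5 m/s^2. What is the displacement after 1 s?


Given: v0 = 3 m/s, a = 5 m/s^2, t = 1 s
Using s = v0*t + (1/2)*a*t^2
s = 3*1 + (1/2)*5*1^2
s = 3 + (1/2)*5
s = 3 + 5/2
s = 11/2

11/2 m


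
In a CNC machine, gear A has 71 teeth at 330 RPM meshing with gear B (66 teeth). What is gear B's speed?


Given: N1 = 71 teeth, w1 = 330 RPM, N2 = 66 teeth
Using N1*w1 = N2*w2
w2 = N1*w1 / N2
w2 = 71*330 / 66
w2 = 23430 / 66
w2 = 355 RPM

355 RPM


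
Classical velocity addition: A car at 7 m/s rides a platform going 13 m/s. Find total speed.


Given: object velocity = 7 m/s, platform velocity = 13 m/s (same direction)
Using classical velocity addition: v_total = v_object + v_platform
v_total = 7 + 13
v_total = 20 m/s

20 m/s


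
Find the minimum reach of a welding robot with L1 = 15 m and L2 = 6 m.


Given: L1 = 15 m, L2 = 6 m
For a 2-link planar arm, min reach = |L1 - L2| (second link folded back)
Min reach = |15 - 6|
Min reach = 9 m

9 m


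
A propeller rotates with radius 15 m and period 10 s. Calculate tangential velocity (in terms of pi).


Given: radius r = 15 m, period T = 10 s
Using v = 2*pi*r / T
v = 2*pi*15 / 10
v = 30*pi / 10
v = 3*pi m/s

3*pi m/s


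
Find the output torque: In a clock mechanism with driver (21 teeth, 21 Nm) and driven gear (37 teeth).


Given: N1 = 21, N2 = 37, T1 = 21 Nm
Using T2/T1 = N2/N1
T2 = T1 * N2 / N1
T2 = 21 * 37 / 21
T2 = 777 / 21
T2 = 37 Nm

37 Nm


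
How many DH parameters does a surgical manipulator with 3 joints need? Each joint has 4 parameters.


Given: 3 joints, 4 DH parameters per joint (d, theta, a, alpha)
Total DH parameters = number_of_joints * 4
Total = 3 * 4
Total = 12

12


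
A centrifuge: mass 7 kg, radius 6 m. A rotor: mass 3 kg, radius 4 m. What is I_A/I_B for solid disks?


Given: M1=7 kg, R1=6 m, M2=3 kg, R2=4 m
For a disk: I = (1/2)*M*R^2, so I_A/I_B = (M1*R1^2)/(M2*R2^2)
M1*R1^2 = 7*36 = 252
M2*R2^2 = 3*16 = 48
I_A/I_B = 252/48 = 21/4

21/4


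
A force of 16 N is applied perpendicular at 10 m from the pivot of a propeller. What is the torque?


Given: F = 16 N, r = 10 m, angle = 90 deg (perpendicular)
Using tau = F * r * sin(90)
sin(90) = 1
tau = 16 * 10 * 1
tau = 160 Nm

160 Nm


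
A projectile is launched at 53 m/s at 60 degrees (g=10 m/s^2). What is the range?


Given: v0 = 53 m/s, theta = 60 deg, g = 10 m/s^2
sin(2*60) = sin(120) = sqrt(3)/2
Using R = v0^2 * sin(2*theta) / g
R = 53^2 * (sqrt(3)/2) / 10
R = 2809 * sqrt(3) / 20
R = 2809/20*sqrt(3) m

2809/20*sqrt(3) m


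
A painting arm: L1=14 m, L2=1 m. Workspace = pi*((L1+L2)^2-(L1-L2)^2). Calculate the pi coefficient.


Given: L1 = 14, L2 = 1
(L1+L2)^2 = (15)^2 = 225
(L1-L2)^2 = (13)^2 = 169
Difference = 225 - 169 = 56
This equals 4*L1*L2 = 4*14*1 = 56
Workspace area = 56*pi

56


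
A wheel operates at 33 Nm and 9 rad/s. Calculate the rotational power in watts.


Given: tau = 33 Nm, omega = 9 rad/s
Using P = tau * omega
P = 33 * 9
P = 297 W

297 W


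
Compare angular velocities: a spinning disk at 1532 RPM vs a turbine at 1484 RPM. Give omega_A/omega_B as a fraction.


Given: RPM_A = 1532, RPM_B = 1484
omega = 2*pi*RPM/60, so omega_A/omega_B = RPM_A / RPM_B
omega_A/omega_B = 1532 / 1484
omega_A/omega_B = 383/371

383/371


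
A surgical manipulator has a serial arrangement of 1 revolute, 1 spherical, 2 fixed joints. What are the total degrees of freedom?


Given: serial robot with 1 revolute, 1 spherical, 2 fixed joints
DOF contribution per joint type: revolute=1, prismatic=1, spherical=3, fixed=0
DOF = 1*1 + 1*3 + 2*0
DOF = 4

4


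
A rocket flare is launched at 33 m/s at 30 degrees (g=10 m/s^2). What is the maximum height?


Given: v0 = 33 m/s, theta = 30 deg, g = 10 m/s^2
sin^2(30) = 1/4
Using H = v0^2 * sin^2(theta) / (2*g)
H = 33^2 * 1/4 / (2*10)
H = 1089 * 1/4 / 20
H = 1089/4 / 20
H = 1089/80 m

1089/80 m


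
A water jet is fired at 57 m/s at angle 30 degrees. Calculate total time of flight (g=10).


Given: v0 = 57 m/s, theta = 30 deg, g = 10 m/s^2
sin(30) = 1/2
Using T = 2*v0*sin(theta) / g
T = 2*57*1/2 / 10
T = 57 / 10
T = 57/10 s

57/10 s


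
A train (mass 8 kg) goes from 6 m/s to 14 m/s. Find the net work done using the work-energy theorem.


Given: m = 8 kg, v0 = 6 m/s, v = 14 m/s
Using W = (1/2)*m*(v^2 - v0^2)
v^2 = 14^2 = 196
v0^2 = 6^2 = 36
v^2 - v0^2 = 196 - 36 = 160
W = (1/2)*8*160 = 640 J

640 J


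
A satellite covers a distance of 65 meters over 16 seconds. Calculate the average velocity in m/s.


Given: distance d = 65 m, time t = 16 s
Using v = d / t
v = 65 / 16
v = 65/16 m/s

65/16 m/s


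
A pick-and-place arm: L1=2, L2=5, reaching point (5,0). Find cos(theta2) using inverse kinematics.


Given: L1 = 2, L2 = 5, target (x, y) = (5, 0)
Using cos(theta2) = (x^2 + y^2 - L1^2 - L2^2) / (2*L1*L2)
x^2 + y^2 = 5^2 + 0 = 25
L1^2 + L2^2 = 4 + 25 = 29
Numerator = 25 - 29 = -4
Denominator = 2*2*5 = 20
cos(theta2) = -4/20 = -1/5

-1/5


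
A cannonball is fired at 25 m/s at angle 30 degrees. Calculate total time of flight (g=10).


Given: v0 = 25 m/s, theta = 30 deg, g = 10 m/s^2
sin(30) = 1/2
Using T = 2*v0*sin(theta) / g
T = 2*25*1/2 / 10
T = 25 / 10
T = 5/2 s

5/2 s


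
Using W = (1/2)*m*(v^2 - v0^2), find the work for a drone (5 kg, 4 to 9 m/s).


Given: m = 5 kg, v0 = 4 m/s, v = 9 m/s
Using W = (1/2)*m*(v^2 - v0^2)
v^2 = 9^2 = 81
v0^2 = 4^2 = 16
v^2 - v0^2 = 81 - 16 = 65
W = (1/2)*5*65 = 325/2 J

325/2 J


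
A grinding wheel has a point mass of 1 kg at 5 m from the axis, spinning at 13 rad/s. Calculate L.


Given: m = 1 kg, r = 5 m, omega = 13 rad/s
For a point mass: I = m*r^2
I = 1*5^2 = 1*25 = 25
L = I*omega = 25*13
L = 325 kg*m^2/s

325 kg*m^2/s


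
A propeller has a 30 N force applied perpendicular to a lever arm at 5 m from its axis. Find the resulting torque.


Given: F = 30 N, r = 5 m, angle = 90 deg (perpendicular)
Using tau = F * r * sin(90)
sin(90) = 1
tau = 30 * 5 * 1
tau = 150 Nm

150 Nm


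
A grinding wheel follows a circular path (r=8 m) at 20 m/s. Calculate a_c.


Given: v = 20 m/s, r = 8 m
Using a_c = v^2 / r
a_c = 20^2 / 8
a_c = 400 / 8
a_c = 50 m/s^2

50 m/s^2


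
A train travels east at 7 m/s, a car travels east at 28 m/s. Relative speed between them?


Given: v_A = 7 m/s east, v_B = 28 m/s east
Both move in the same direction; relative speed = |v_A - v_B|
|7 - 28| = |-21|
= 21 m/s

21 m/s


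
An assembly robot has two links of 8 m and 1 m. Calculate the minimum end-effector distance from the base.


Given: L1 = 8 m, L2 = 1 m
For a 2-link planar arm, min reach = |L1 - L2| (second link folded back)
Min reach = |8 - 1|
Min reach = 7 m

7 m


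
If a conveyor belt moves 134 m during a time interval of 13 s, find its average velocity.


Given: distance d = 134 m, time t = 13 s
Using v = d / t
v = 134 / 13
v = 134/13 m/s

134/13 m/s


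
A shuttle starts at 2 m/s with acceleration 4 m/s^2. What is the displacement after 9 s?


Given: v0 = 2 m/s, a = 4 m/s^2, t = 9 s
Using s = v0*t + (1/2)*a*t^2
s = 2*9 + (1/2)*4*9^2
s = 18 + (1/2)*324
s = 18 + 162
s = 180

180 m


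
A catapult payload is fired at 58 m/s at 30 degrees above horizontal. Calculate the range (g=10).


Given: v0 = 58 m/s, theta = 30 deg, g = 10 m/s^2
sin(2*30) = sin(60) = sqrt(3)/2
Using R = v0^2 * sin(2*theta) / g
R = 58^2 * (sqrt(3)/2) / 10
R = 3364 * sqrt(3) / 20
R = 841/5*sqrt(3) m

841/5*sqrt(3) m


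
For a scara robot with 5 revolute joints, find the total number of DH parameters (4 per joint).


Given: 5 joints, 4 DH parameters per joint (d, theta, a, alpha)
Total DH parameters = number_of_joints * 4
Total = 5 * 4
Total = 20

20


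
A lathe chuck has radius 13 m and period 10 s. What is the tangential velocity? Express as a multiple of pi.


Given: radius r = 13 m, period T = 10 s
Using v = 2*pi*r / T
v = 2*pi*13 / 10
v = 26*pi / 10
v = 13/5*pi m/s

13/5*pi m/s


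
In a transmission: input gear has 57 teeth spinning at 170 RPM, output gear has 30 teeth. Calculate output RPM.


Given: N1 = 57 teeth, w1 = 170 RPM, N2 = 30 teeth
Using N1*w1 = N2*w2
w2 = N1*w1 / N2
w2 = 57*170 / 30
w2 = 9690 / 30
w2 = 323 RPM

323 RPM


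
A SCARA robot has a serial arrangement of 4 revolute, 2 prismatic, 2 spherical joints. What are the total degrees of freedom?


Given: serial robot with 4 revolute, 2 prismatic, 2 spherical joints
DOF contribution per joint type: revolute=1, prismatic=1, spherical=3, fixed=0
DOF = 4*1 + 2*1 + 2*3
DOF = 12

12


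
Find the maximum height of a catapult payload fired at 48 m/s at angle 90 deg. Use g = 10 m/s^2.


Given: v0 = 48 m/s, theta = 90 deg, g = 10 m/s^2
sin^2(90) = 1
Using H = v0^2 * sin^2(theta) / (2*g)
H = 48^2 * 1 / (2*10)
H = 2304 * 1 / 20
H = 2304 / 20
H = 576/5 m

576/5 m


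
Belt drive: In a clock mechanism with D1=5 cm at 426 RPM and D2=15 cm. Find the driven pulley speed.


Given: D1 = 5 cm, w1 = 426 RPM, D2 = 15 cm
Using D1*w1 = D2*w2
w2 = D1*w1 / D2
w2 = 5*426 / 15
w2 = 2130 / 15
w2 = 142 RPM

142 RPM


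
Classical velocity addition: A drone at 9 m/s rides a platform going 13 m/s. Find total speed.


Given: object velocity = 9 m/s, platform velocity = 13 m/s (same direction)
Using classical velocity addition: v_total = v_object + v_platform
v_total = 9 + 13
v_total = 22 m/s

22 m/s


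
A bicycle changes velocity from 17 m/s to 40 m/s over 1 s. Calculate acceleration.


Given: initial velocity v0 = 17 m/s, final velocity v = 40 m/s, time t = 1 s
Using a = (v - v0) / t
a = (40 - 17) / 1
a = 23 / 1
a = 23 m/s^2

23 m/s^2


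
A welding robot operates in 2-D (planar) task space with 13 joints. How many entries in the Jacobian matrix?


Given: task space dimension = 2, joints = 13
Jacobian is a 2 x 13 matrix
Total entries = rows * columns
Total = 2 * 13
Total = 26

26


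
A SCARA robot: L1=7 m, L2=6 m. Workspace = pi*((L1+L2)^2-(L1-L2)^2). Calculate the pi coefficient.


Given: L1 = 7, L2 = 6
(L1+L2)^2 = (13)^2 = 169
(L1-L2)^2 = (1)^2 = 1
Difference = 169 - 1 = 168
This equals 4*L1*L2 = 4*7*6 = 168
Workspace area = 168*pi

168


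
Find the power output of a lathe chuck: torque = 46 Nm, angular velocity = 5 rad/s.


Given: tau = 46 Nm, omega = 5 rad/s
Using P = tau * omega
P = 46 * 5
P = 230 W

230 W


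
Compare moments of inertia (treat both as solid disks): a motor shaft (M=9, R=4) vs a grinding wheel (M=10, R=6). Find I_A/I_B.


Given: M1=9 kg, R1=4 m, M2=10 kg, R2=6 m
For a disk: I = (1/2)*M*R^2, so I_A/I_B = (M1*R1^2)/(M2*R2^2)
M1*R1^2 = 9*16 = 144
M2*R2^2 = 10*36 = 360
I_A/I_B = 144/360 = 2/5

2/5


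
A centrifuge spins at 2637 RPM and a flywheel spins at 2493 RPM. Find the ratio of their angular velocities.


Given: RPM_A = 2637, RPM_B = 2493
omega = 2*pi*RPM/60, so omega_A/omega_B = RPM_A / RPM_B
omega_A/omega_B = 2637 / 2493
omega_A/omega_B = 293/277

293/277


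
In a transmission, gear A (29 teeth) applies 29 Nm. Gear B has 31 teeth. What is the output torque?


Given: N1 = 29, N2 = 31, T1 = 29 Nm
Using T2/T1 = N2/N1
T2 = T1 * N2 / N1
T2 = 29 * 31 / 29
T2 = 899 / 29
T2 = 31 Nm

31 Nm


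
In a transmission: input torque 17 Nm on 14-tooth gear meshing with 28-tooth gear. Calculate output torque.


Given: N1 = 14, N2 = 28, T1 = 17 Nm
Using T2/T1 = N2/N1
T2 = T1 * N2 / N1
T2 = 17 * 28 / 14
T2 = 476 / 14
T2 = 34 Nm

34 Nm


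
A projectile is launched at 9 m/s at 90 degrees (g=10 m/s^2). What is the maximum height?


Given: v0 = 9 m/s, theta = 90 deg, g = 10 m/s^2
sin^2(90) = 1
Using H = v0^2 * sin^2(theta) / (2*g)
H = 9^2 * 1 / (2*10)
H = 81 * 1 / 20
H = 81 / 20
H = 81/20 m

81/20 m


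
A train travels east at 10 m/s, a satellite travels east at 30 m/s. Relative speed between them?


Given: v_A = 10 m/s east, v_B = 30 m/s east
Both move in the same direction; relative speed = |v_A - v_B|
|10 - 30| = |-20|
= 20 m/s

20 m/s


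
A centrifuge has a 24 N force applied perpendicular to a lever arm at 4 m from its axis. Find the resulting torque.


Given: F = 24 N, r = 4 m, angle = 90 deg (perpendicular)
Using tau = F * r * sin(90)
sin(90) = 1
tau = 24 * 4 * 1
tau = 96 Nm

96 Nm


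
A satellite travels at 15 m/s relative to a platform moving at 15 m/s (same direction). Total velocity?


Given: object velocity = 15 m/s, platform velocity = 15 m/s (same direction)
Using classical velocity addition: v_total = v_object + v_platform
v_total = 15 + 15
v_total = 30 m/s

30 m/s


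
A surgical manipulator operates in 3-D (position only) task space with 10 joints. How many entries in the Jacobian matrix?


Given: task space dimension = 3, joints = 10
Jacobian is a 3 x 10 matrix
Total entries = rows * columns
Total = 3 * 10
Total = 30

30


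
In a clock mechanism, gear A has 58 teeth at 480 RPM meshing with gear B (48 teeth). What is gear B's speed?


Given: N1 = 58 teeth, w1 = 480 RPM, N2 = 48 teeth
Using N1*w1 = N2*w2
w2 = N1*w1 / N2
w2 = 58*480 / 48
w2 = 27840 / 48
w2 = 580 RPM

580 RPM


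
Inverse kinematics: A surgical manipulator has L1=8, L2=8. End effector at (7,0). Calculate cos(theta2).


Given: L1 = 8, L2 = 8, target (x, y) = (7, 0)
Using cos(theta2) = (x^2 + y^2 - L1^2 - L2^2) / (2*L1*L2)
x^2 + y^2 = 7^2 + 0 = 49
L1^2 + L2^2 = 64 + 64 = 128
Numerator = 49 - 128 = -79
Denominator = 2*8*8 = 128
cos(theta2) = -79/128 = -79/128

-79/128


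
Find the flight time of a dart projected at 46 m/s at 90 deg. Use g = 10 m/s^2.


Given: v0 = 46 m/s, theta = 90 deg, g = 10 m/s^2
sin(90) = 1
Using T = 2*v0*sin(theta) / g
T = 2*46*1 / 10
T = 92 / 10
T = 46/5 s

46/5 s


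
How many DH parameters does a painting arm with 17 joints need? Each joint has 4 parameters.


Given: 17 joints, 4 DH parameters per joint (d, theta, a, alpha)
Total DH parameters = number_of_joints * 4
Total = 17 * 4
Total = 68

68


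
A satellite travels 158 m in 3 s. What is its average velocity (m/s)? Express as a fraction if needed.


Given: distance d = 158 m, time t = 3 s
Using v = d / t
v = 158 / 3
v = 158/3 m/s

158/3 m/s


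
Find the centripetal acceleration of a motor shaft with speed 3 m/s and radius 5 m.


Given: v = 3 m/s, r = 5 m
Using a_c = v^2 / r
a_c = 3^2 / 5
a_c = 9 / 5
a_c = 9/5 m/s^2

9/5 m/s^2


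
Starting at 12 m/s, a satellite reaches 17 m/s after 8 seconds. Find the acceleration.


Given: initial velocity v0 = 12 m/s, final velocity v = 17 m/s, time t = 8 s
Using a = (v - v0) / t
a = (17 - 12) / 8
a = 5 / 8
a = 5/8 m/s^2

5/8 m/s^2


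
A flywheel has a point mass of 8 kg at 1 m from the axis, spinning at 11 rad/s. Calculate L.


Given: m = 8 kg, r = 1 m, omega = 11 rad/s
For a point mass: I = m*r^2
I = 8*1^2 = 8*1 = 8
L = I*omega = 8*11
L = 88 kg*m^2/s

88 kg*m^2/s


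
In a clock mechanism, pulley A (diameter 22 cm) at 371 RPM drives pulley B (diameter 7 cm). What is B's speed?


Given: D1 = 22 cm, w1 = 371 RPM, D2 = 7 cm
Using D1*w1 = D2*w2
w2 = D1*w1 / D2
w2 = 22*371 / 7
w2 = 8162 / 7
w2 = 1166 RPM

1166 RPM


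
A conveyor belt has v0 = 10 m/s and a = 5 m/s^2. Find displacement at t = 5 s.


Given: v0 = 10 m/s, a = 5 m/s^2, t = 5 s
Using s = v0*t + (1/2)*a*t^2
s = 10*5 + (1/2)*5*5^2
s = 50 + (1/2)*125
s = 50 + 125/2
s = 225/2

225/2 m


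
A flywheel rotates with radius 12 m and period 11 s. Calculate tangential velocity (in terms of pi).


Given: radius r = 12 m, period T = 11 s
Using v = 2*pi*r / T
v = 2*pi*12 / 11
v = 24*pi / 11
v = 24/11*pi m/s

24/11*pi m/s


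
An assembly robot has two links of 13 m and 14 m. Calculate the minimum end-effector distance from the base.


Given: L1 = 13 m, L2 = 14 m
For a 2-link planar arm, min reach = |L1 - L2| (second link folded back)
Min reach = |13 - 14|
Min reach = 1 m

1 m


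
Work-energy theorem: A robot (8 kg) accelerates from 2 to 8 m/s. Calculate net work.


Given: m = 8 kg, v0 = 2 m/s, v = 8 m/s
Using W = (1/2)*m*(v^2 - v0^2)
v^2 = 8^2 = 64
v0^2 = 2^2 = 4
v^2 - v0^2 = 64 - 4 = 60
W = (1/2)*8*60 = 240 J

240 J


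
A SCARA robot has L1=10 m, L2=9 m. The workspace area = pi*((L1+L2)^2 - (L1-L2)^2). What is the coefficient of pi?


Given: L1 = 10, L2 = 9
(L1+L2)^2 = (19)^2 = 361
(L1-L2)^2 = (1)^2 = 1
Difference = 361 - 1 = 360
This equals 4*L1*L2 = 4*10*9 = 360
Workspace area = 360*pi

360


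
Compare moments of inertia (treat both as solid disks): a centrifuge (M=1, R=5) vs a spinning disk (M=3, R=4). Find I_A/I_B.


Given: M1=1 kg, R1=5 m, M2=3 kg, R2=4 m
For a disk: I = (1/2)*M*R^2, so I_A/I_B = (M1*R1^2)/(M2*R2^2)
M1*R1^2 = 1*25 = 25
M2*R2^2 = 3*16 = 48
I_A/I_B = 25/48 = 25/48

25/48


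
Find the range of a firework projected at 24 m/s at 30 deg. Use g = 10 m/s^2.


Given: v0 = 24 m/s, theta = 30 deg, g = 10 m/s^2
sin(2*30) = sin(60) = sqrt(3)/2
Using R = v0^2 * sin(2*theta) / g
R = 24^2 * (sqrt(3)/2) / 10
R = 576 * sqrt(3) / 20
R = 144/5*sqrt(3) m

144/5*sqrt(3) m


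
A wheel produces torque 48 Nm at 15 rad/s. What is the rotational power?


Given: tau = 48 Nm, omega = 15 rad/s
Using P = tau * omega
P = 48 * 15
P = 720 W

720 W


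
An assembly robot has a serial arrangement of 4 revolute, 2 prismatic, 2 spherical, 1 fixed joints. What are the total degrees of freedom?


Given: serial robot with 4 revolute, 2 prismatic, 2 spherical, 1 fixed joints
DOF contribution per joint type: revolute=1, prismatic=1, spherical=3, fixed=0
DOF = 4*1 + 2*1 + 2*3 + 1*0
DOF = 12

12


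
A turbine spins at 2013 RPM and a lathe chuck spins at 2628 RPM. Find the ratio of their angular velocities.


Given: RPM_A = 2013, RPM_B = 2628
omega = 2*pi*RPM/60, so omega_A/omega_B = RPM_A / RPM_B
omega_A/omega_B = 2013 / 2628
omega_A/omega_B = 671/876

671/876


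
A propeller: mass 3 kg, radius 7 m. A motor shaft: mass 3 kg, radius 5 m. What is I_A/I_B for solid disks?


Given: M1=3 kg, R1=7 m, M2=3 kg, R2=5 m
For a disk: I = (1/2)*M*R^2, so I_A/I_B = (M1*R1^2)/(M2*R2^2)
M1*R1^2 = 3*49 = 147
M2*R2^2 = 3*25 = 75
I_A/I_B = 147/75 = 49/25

49/25


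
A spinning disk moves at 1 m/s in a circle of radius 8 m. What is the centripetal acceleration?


Given: v = 1 m/s, r = 8 m
Using a_c = v^2 / r
a_c = 1^2 / 8
a_c = 1 / 8
a_c = 1/8 m/s^2

1/8 m/s^2


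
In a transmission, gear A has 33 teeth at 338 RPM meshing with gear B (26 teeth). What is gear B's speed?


Given: N1 = 33 teeth, w1 = 338 RPM, N2 = 26 teeth
Using N1*w1 = N2*w2
w2 = N1*w1 / N2
w2 = 33*338 / 26
w2 = 11154 / 26
w2 = 429 RPM

429 RPM


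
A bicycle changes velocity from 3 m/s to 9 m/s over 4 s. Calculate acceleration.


Given: initial velocity v0 = 3 m/s, final velocity v = 9 m/s, time t = 4 s
Using a = (v - v0) / t
a = (9 - 3) / 4
a = 6 / 4
a = 3/2 m/s^2

3/2 m/s^2


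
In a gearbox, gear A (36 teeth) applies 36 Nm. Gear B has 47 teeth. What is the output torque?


Given: N1 = 36, N2 = 47, T1 = 36 Nm
Using T2/T1 = N2/N1
T2 = T1 * N2 / N1
T2 = 36 * 47 / 36
T2 = 1692 / 36
T2 = 47 Nm

47 Nm


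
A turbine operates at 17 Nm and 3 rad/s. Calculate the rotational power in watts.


Given: tau = 17 Nm, omega = 3 rad/s
Using P = tau * omega
P = 17 * 3
P = 51 W

51 W


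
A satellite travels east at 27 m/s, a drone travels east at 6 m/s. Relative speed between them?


Given: v_A = 27 m/s east, v_B = 6 m/s east
Both move in the same direction; relative speed = |v_A - v_B|
|27 - 6| = |21|
= 21 m/s

21 m/s


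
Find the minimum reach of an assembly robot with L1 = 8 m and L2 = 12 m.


Given: L1 = 8 m, L2 = 12 m
For a 2-link planar arm, min reach = |L1 - L2| (second link folded back)
Min reach = |8 - 12|
Min reach = 4 m

4 m


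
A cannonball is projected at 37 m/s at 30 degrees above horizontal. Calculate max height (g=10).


Given: v0 = 37 m/s, theta = 30 deg, g = 10 m/s^2
sin^2(30) = 1/4
Using H = v0^2 * sin^2(theta) / (2*g)
H = 37^2 * 1/4 / (2*10)
H = 1369 * 1/4 / 20
H = 1369/4 / 20
H = 1369/80 m

1369/80 m


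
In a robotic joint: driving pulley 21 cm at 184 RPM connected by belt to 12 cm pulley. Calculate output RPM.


Given: D1 = 21 cm, w1 = 184 RPM, D2 = 12 cm
Using D1*w1 = D2*w2
w2 = D1*w1 / D2
w2 = 21*184 / 12
w2 = 3864 / 12
w2 = 322 RPM

322 RPM


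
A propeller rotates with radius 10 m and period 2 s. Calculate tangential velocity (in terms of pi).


Given: radius r = 10 m, period T = 2 s
Using v = 2*pi*r / T
v = 2*pi*10 / 2
v = 20*pi / 2
v = 10*pi m/s

10*pi m/s


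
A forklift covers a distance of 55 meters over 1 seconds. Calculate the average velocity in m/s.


Given: distance d = 55 m, time t = 1 s
Using v = d / t
v = 55 / 1
v = 55 m/s

55 m/s


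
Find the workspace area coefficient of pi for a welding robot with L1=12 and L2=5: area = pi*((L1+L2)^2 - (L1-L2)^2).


Given: L1 = 12, L2 = 5
(L1+L2)^2 = (17)^2 = 289
(L1-L2)^2 = (7)^2 = 49
Difference = 289 - 49 = 240
This equals 4*L1*L2 = 4*12*5 = 240
Workspace area = 240*pi

240


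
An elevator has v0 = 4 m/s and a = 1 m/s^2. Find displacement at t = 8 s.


Given: v0 = 4 m/s, a = 1 m/s^2, t = 8 s
Using s = v0*t + (1/2)*a*t^2
s = 4*8 + (1/2)*1*8^2
s = 32 + (1/2)*64
s = 32 + 32
s = 64

64 m


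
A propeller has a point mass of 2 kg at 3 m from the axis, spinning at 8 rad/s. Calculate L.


Given: m = 2 kg, r = 3 m, omega = 8 rad/s
For a point mass: I = m*r^2
I = 2*3^2 = 2*9 = 18
L = I*omega = 18*8
L = 144 kg*m^2/s

144 kg*m^2/s


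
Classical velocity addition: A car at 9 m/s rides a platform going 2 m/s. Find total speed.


Given: object velocity = 9 m/s, platform velocity = 2 m/s (same direction)
Using classical velocity addition: v_total = v_object + v_platform
v_total = 9 + 2
v_total = 11 m/s

11 m/s


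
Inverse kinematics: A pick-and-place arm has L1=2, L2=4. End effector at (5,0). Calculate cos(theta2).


Given: L1 = 2, L2 = 4, target (x, y) = (5, 0)
Using cos(theta2) = (x^2 + y^2 - L1^2 - L2^2) / (2*L1*L2)
x^2 + y^2 = 5^2 + 0 = 25
L1^2 + L2^2 = 4 + 16 = 20
Numerator = 25 - 20 = 5
Denominator = 2*2*4 = 16
cos(theta2) = 5/16 = 5/16

5/16


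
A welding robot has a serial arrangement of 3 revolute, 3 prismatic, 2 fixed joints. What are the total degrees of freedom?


Given: serial robot with 3 revolute, 3 prismatic, 2 fixed joints
DOF contribution per joint type: revolute=1, prismatic=1, spherical=3, fixed=0
DOF = 3*1 + 3*1 + 2*0
DOF = 6

6


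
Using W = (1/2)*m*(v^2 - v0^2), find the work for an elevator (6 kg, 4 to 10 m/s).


Given: m = 6 kg, v0 = 4 m/s, v = 10 m/s
Using W = (1/2)*m*(v^2 - v0^2)
v^2 = 10^2 = 100
v0^2 = 4^2 = 16
v^2 - v0^2 = 100 - 16 = 84
W = (1/2)*6*84 = 252 J

252 J


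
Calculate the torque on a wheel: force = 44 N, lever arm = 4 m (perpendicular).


Given: F = 44 N, r = 4 m, angle = 90 deg (perpendicular)
Using tau = F * r * sin(90)
sin(90) = 1
tau = 44 * 4 * 1
tau = 176 Nm

176 Nm


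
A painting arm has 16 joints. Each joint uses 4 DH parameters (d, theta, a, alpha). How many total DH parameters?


Given: 16 joints, 4 DH parameters per joint (d, theta, a, alpha)
Total DH parameters = number_of_joints * 4
Total = 16 * 4
Total = 64

64


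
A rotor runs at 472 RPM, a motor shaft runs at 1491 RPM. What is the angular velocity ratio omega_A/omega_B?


Given: RPM_A = 472, RPM_B = 1491
omega = 2*pi*RPM/60, so omega_A/omega_B = RPM_A / RPM_B
omega_A/omega_B = 472 / 1491
omega_A/omega_B = 472/1491

472/1491


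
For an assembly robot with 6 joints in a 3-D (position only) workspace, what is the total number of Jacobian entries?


Given: task space dimension = 3, joints = 6
Jacobian is a 3 x 6 matrix
Total entries = rows * columns
Total = 3 * 6
Total = 18

18


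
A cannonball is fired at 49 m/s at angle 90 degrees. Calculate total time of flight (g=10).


Given: v0 = 49 m/s, theta = 90 deg, g = 10 m/s^2
sin(90) = 1
Using T = 2*v0*sin(theta) / g
T = 2*49*1 / 10
T = 98 / 10
T = 49/5 s

49/5 s


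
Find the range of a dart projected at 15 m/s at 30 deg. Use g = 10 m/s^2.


Given: v0 = 15 m/s, theta = 30 deg, g = 10 m/s^2
sin(2*30) = sin(60) = sqrt(3)/2
Using R = v0^2 * sin(2*theta) / g
R = 15^2 * (sqrt(3)/2) / 10
R = 225 * sqrt(3) / 20
R = 45/4*sqrt(3) m

45/4*sqrt(3) m


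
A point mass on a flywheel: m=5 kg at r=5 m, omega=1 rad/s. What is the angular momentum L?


Given: m = 5 kg, r = 5 m, omega = 1 rad/s
For a point mass: I = m*r^2
I = 5*5^2 = 5*25 = 125
L = I*omega = 125*1
L = 125 kg*m^2/s

125 kg*m^2/s


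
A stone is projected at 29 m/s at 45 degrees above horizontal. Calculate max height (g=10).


Given: v0 = 29 m/s, theta = 45 deg, g = 10 m/s^2
sin^2(45) = 1/2
Using H = v0^2 * sin^2(theta) / (2*g)
H = 29^2 * 1/2 / (2*10)
H = 841 * 1/2 / 20
H = 841/2 / 20
H = 841/40 m

841/40 m


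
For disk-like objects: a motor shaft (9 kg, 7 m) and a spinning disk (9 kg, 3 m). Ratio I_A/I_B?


Given: M1=9 kg, R1=7 m, M2=9 kg, R2=3 m
For a disk: I = (1/2)*M*R^2, so I_A/I_B = (M1*R1^2)/(M2*R2^2)
M1*R1^2 = 9*49 = 441
M2*R2^2 = 9*9 = 81
I_A/I_B = 441/81 = 49/9

49/9


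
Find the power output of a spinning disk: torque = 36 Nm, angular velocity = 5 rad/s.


Given: tau = 36 Nm, omega = 5 rad/s
Using P = tau * omega
P = 36 * 5
P = 180 W

180 W


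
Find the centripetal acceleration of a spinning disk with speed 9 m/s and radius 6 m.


Given: v = 9 m/s, r = 6 m
Using a_c = v^2 / r
a_c = 9^2 / 6
a_c = 81 / 6
a_c = 27/2 m/s^2

27/2 m/s^2


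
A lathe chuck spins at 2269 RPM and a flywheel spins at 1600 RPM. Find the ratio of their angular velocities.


Given: RPM_A = 2269, RPM_B = 1600
omega = 2*pi*RPM/60, so omega_A/omega_B = RPM_A / RPM_B
omega_A/omega_B = 2269 / 1600
omega_A/omega_B = 2269/1600

2269/1600


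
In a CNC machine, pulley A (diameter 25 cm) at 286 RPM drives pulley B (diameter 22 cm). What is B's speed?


Given: D1 = 25 cm, w1 = 286 RPM, D2 = 22 cm
Using D1*w1 = D2*w2
w2 = D1*w1 / D2
w2 = 25*286 / 22
w2 = 7150 / 22
w2 = 325 RPM

325 RPM


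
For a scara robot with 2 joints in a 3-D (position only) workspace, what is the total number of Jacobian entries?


Given: task space dimension = 3, joints = 2
Jacobian is a 3 x 2 matrix
Total entries = rows * columns
Total = 3 * 2
Total = 6

6


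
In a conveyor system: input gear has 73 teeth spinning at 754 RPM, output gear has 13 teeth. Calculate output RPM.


Given: N1 = 73 teeth, w1 = 754 RPM, N2 = 13 teeth
Using N1*w1 = N2*w2
w2 = N1*w1 / N2
w2 = 73*754 / 13
w2 = 55042 / 13
w2 = 4234 RPM

4234 RPM


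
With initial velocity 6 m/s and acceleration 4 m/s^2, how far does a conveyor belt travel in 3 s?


Given: v0 = 6 m/s, a = 4 m/s^2, t = 3 s
Using s = v0*t + (1/2)*a*t^2
s = 6*3 + (1/2)*4*3^2
s = 18 + (1/2)*36
s = 18 + 18
s = 36

36 m


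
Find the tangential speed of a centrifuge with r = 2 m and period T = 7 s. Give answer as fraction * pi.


Given: radius r = 2 m, period T = 7 s
Using v = 2*pi*r / T
v = 2*pi*2 / 7
v = 4*pi / 7
v = 4/7*pi m/s

4/7*pi m/s


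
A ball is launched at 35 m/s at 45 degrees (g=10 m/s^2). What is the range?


Given: v0 = 35 m/s, theta = 45 deg, g = 10 m/s^2
sin(2*45) = sin(90) = 1
Using R = v0^2 * sin(2*theta) / g
R = 35^2 * 1 / 10
R = 1225 / 10
R = 245/2 m

245/2 m


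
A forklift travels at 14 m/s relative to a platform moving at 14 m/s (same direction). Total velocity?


Given: object velocity = 14 m/s, platform velocity = 14 m/s (same direction)
Using classical velocity addition: v_total = v_object + v_platform
v_total = 14 + 14
v_total = 28 m/s

28 m/s


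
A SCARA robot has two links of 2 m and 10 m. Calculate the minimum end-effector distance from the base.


Given: L1 = 2 m, L2 = 10 m
For a 2-link planar arm, min reach = |L1 - L2| (second link folded back)
Min reach = |2 - 10|
Min reach = 8 m

8 m


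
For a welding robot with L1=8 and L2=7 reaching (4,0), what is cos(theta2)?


Given: L1 = 8, L2 = 7, target (x, y) = (4, 0)
Using cos(theta2) = (x^2 + y^2 - L1^2 - L2^2) / (2*L1*L2)
x^2 + y^2 = 4^2 + 0 = 16
L1^2 + L2^2 = 64 + 49 = 113
Numerator = 16 - 113 = -97
Denominator = 2*8*7 = 112
cos(theta2) = -97/112 = -97/112

-97/112


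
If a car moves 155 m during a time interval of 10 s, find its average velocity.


Given: distance d = 155 m, time t = 10 s
Using v = d / t
v = 155 / 10
v = 31/2 m/s

31/2 m/s


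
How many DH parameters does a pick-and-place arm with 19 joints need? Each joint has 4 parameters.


Given: 19 joints, 4 DH parameters per joint (d, theta, a, alpha)
Total DH parameters = number_of_joints * 4
Total = 19 * 4
Total = 76

76


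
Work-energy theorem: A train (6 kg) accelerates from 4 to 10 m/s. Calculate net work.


Given: m = 6 kg, v0 = 4 m/s, v = 10 m/s
Using W = (1/2)*m*(v^2 - v0^2)
v^2 = 10^2 = 100
v0^2 = 4^2 = 16
v^2 - v0^2 = 100 - 16 = 84
W = (1/2)*6*84 = 252 J

252 J


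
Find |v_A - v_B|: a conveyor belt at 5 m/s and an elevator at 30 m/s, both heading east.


Given: v_A = 5 m/s east, v_B = 30 m/s east
Both move in the same direction; relative speed = |v_A - v_B|
|5 - 30| = |-25|
= 25 m/s

25 m/s


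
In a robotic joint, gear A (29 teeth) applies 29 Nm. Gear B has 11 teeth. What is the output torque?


Given: N1 = 29, N2 = 11, T1 = 29 Nm
Using T2/T1 = N2/N1
T2 = T1 * N2 / N1
T2 = 29 * 11 / 29
T2 = 319 / 29
T2 = 11 Nm

11 Nm


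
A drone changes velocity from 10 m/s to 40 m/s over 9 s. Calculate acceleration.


Given: initial velocity v0 = 10 m/s, final velocity v = 40 m/s, time t = 9 s
Using a = (v - v0) / t
a = (40 - 10) / 9
a = 30 / 9
a = 10/3 m/s^2

10/3 m/s^2


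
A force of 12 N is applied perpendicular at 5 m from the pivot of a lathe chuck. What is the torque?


Given: F = 12 N, r = 5 m, angle = 90 deg (perpendicular)
Using tau = F * r * sin(90)
sin(90) = 1
tau = 12 * 5 * 1
tau = 60 Nm

60 Nm


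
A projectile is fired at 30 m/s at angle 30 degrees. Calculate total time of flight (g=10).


Given: v0 = 30 m/s, theta = 30 deg, g = 10 m/s^2
sin(30) = 1/2
Using T = 2*v0*sin(theta) / g
T = 2*30*1/2 / 10
T = 30 / 10
T = 3 s

3 s


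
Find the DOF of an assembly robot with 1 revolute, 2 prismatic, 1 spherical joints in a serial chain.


Given: serial robot with 1 revolute, 2 prismatic, 1 spherical joints
DOF contribution per joint type: revolute=1, prismatic=1, spherical=3, fixed=0
DOF = 1*1 + 2*1 + 1*3
DOF = 6

6


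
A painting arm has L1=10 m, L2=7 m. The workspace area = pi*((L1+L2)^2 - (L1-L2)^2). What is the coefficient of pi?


Given: L1 = 10, L2 = 7
(L1+L2)^2 = (17)^2 = 289
(L1-L2)^2 = (3)^2 = 9
Difference = 289 - 9 = 280
This equals 4*L1*L2 = 4*10*7 = 280
Workspace area = 280*pi

280


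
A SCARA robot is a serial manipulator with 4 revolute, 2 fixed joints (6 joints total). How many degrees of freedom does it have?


Given: serial robot with 4 revolute, 2 fixed joints
DOF contribution per joint type: revolute=1, prismatic=1, spherical=3, fixed=0
DOF = 4*1 + 2*0
DOF = 4

4


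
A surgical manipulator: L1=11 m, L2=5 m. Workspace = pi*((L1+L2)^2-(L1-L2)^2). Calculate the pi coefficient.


Given: L1 = 11, L2 = 5
(L1+L2)^2 = (16)^2 = 256
(L1-L2)^2 = (6)^2 = 36
Difference = 256 - 36 = 220
This equals 4*L1*L2 = 4*11*5 = 220
Workspace area = 220*pi

220


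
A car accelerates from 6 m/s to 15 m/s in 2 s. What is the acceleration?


Given: initial velocity v0 = 6 m/s, final velocity v = 15 m/s, time t = 2 s
Using a = (v - v0) / t
a = (15 - 6) / 2
a = 9 / 2
a = 9/2 m/s^2

9/2 m/s^2


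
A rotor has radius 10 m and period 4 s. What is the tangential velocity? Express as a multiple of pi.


Given: radius r = 10 m, period T = 4 s
Using v = 2*pi*r / T
v = 2*pi*10 / 4
v = 20*pi / 4
v = 5*pi m/s

5*pi m/s


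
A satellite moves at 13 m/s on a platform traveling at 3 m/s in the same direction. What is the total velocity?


Given: object velocity = 13 m/s, platform velocity = 3 m/s (same direction)
Using classical velocity addition: v_total = v_object + v_platform
v_total = 13 + 3
v_total = 16 m/s

16 m/s


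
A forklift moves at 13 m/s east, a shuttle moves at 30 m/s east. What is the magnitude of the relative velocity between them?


Given: v_A = 13 m/s east, v_B = 30 m/s east
Both move in the same direction; relative speed = |v_A - v_B|
|13 - 30| = |-17|
= 17 m/s

17 m/s


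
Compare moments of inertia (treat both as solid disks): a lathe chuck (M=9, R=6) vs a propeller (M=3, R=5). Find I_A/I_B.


Given: M1=9 kg, R1=6 m, M2=3 kg, R2=5 m
For a disk: I = (1/2)*M*R^2, so I_A/I_B = (M1*R1^2)/(M2*R2^2)
M1*R1^2 = 9*36 = 324
M2*R2^2 = 3*25 = 75
I_A/I_B = 324/75 = 108/25

108/25


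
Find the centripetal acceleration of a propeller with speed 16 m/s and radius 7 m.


Given: v = 16 m/s, r = 7 m
Using a_c = v^2 / r
a_c = 16^2 / 7
a_c = 256 / 7
a_c = 256/7 m/s^2

256/7 m/s^2


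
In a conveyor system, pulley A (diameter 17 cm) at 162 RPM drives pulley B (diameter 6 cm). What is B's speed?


Given: D1 = 17 cm, w1 = 162 RPM, D2 = 6 cm
Using D1*w1 = D2*w2
w2 = D1*w1 / D2
w2 = 17*162 / 6
w2 = 2754 / 6
w2 = 459 RPM

459 RPM


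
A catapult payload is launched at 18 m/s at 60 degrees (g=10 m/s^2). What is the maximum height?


Given: v0 = 18 m/s, theta = 60 deg, g = 10 m/s^2
sin^2(60) = 3/4
Using H = v0^2 * sin^2(theta) / (2*g)
H = 18^2 * 3/4 / (2*10)
H = 324 * 3/4 / 20
H = 243 / 20
H = 243/20 m

243/20 m


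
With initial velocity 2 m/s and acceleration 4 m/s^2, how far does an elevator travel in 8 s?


Given: v0 = 2 m/s, a = 4 m/s^2, t = 8 s
Using s = v0*t + (1/2)*a*t^2
s = 2*8 + (1/2)*4*8^2
s = 16 + (1/2)*256
s = 16 + 128
s = 144

144 m


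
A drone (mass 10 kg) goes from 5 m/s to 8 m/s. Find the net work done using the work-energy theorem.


Given: m = 10 kg, v0 = 5 m/s, v = 8 m/s
Using W = (1/2)*m*(v^2 - v0^2)
v^2 = 8^2 = 64
v0^2 = 5^2 = 25
v^2 - v0^2 = 64 - 25 = 39
W = (1/2)*10*39 = 195 J

195 J


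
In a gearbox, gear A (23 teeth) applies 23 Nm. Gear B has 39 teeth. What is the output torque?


Given: N1 = 23, N2 = 39, T1 = 23 Nm
Using T2/T1 = N2/N1
T2 = T1 * N2 / N1
T2 = 23 * 39 / 23
T2 = 897 / 23
T2 = 39 Nm

39 Nm


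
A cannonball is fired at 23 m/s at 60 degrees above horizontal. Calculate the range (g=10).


Given: v0 = 23 m/s, theta = 60 deg, g = 10 m/s^2
sin(2*60) = sin(120) = sqrt(3)/2
Using R = v0^2 * sin(2*theta) / g
R = 23^2 * (sqrt(3)/2) / 10
R = 529 * sqrt(3) / 20
R = 529/20*sqrt(3) m

529/20*sqrt(3) m


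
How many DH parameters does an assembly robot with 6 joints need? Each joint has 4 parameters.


Given: 6 joints, 4 DH parameters per joint (d, theta, a, alpha)
Total DH parameters = number_of_joints * 4
Total = 6 * 4
Total = 24

24


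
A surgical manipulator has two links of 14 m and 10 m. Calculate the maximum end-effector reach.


Given: L1 = 14 m, L2 = 10 m
For a 2-link planar arm, max reach = L1 + L2 (fully extended)
Max reach = 14 + 10
Max reach = 24 m

24 m


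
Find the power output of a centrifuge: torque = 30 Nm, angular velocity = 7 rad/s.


Given: tau = 30 Nm, omega = 7 rad/s
Using P = tau * omega
P = 30 * 7
P = 210 W

210 W


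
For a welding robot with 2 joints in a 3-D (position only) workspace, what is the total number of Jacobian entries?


Given: task space dimension = 3, joints = 2
Jacobian is a 3 x 2 matrix
Total entries = rows * columns
Total = 3 * 2
Total = 6

6


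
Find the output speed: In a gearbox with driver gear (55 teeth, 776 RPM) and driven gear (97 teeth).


Given: N1 = 55 teeth, w1 = 776 RPM, N2 = 97 teeth
Using N1*w1 = N2*w2
w2 = N1*w1 / N2
w2 = 55*776 / 97
w2 = 42680 / 97
w2 = 440 RPM

440 RPM


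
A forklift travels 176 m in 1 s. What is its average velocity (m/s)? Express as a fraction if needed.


Given: distance d = 176 m, time t = 1 s
Using v = d / t
v = 176 / 1
v = 176 m/s

176 m/s


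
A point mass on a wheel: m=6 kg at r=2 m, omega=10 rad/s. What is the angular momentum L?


Given: m = 6 kg, r = 2 m, omega = 10 rad/s
For a point mass: I = m*r^2
I = 6*2^2 = 6*4 = 24
L = I*omega = 24*10
L = 240 kg*m^2/s

240 kg*m^2/s


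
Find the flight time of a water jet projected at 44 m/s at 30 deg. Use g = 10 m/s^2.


Given: v0 = 44 m/s, theta = 30 deg, g = 10 m/s^2
sin(30) = 1/2
Using T = 2*v0*sin(theta) / g
T = 2*44*1/2 / 10
T = 44 / 10
T = 22/5 s

22/5 s


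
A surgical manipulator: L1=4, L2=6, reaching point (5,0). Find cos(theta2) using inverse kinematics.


Given: L1 = 4, L2 = 6, target (x, y) = (5, 0)
Using cos(theta2) = (x^2 + y^2 - L1^2 - L2^2) / (2*L1*L2)
x^2 + y^2 = 5^2 + 0 = 25
L1^2 + L2^2 = 16 + 36 = 52
Numerator = 25 - 52 = -27
Denominator = 2*4*6 = 48
cos(theta2) = -27/48 = -9/16

-9/16


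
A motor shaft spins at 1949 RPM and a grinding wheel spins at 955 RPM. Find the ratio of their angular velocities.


Given: RPM_A = 1949, RPM_B = 955
omega = 2*pi*RPM/60, so omega_A/omega_B = RPM_A / RPM_B
omega_A/omega_B = 1949 / 955
omega_A/omega_B = 1949/955

1949/955


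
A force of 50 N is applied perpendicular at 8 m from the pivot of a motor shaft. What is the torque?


Given: F = 50 N, r = 8 m, angle = 90 deg (perpendicular)
Using tau = F * r * sin(90)
sin(90) = 1
tau = 50 * 8 * 1
tau = 400 Nm

400 Nm


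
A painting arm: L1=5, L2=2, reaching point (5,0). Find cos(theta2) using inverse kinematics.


Given: L1 = 5, L2 = 2, target (x, y) = (5, 0)
Using cos(theta2) = (x^2 + y^2 - L1^2 - L2^2) / (2*L1*L2)
x^2 + y^2 = 5^2 + 0 = 25
L1^2 + L2^2 = 25 + 4 = 29
Numerator = 25 - 29 = -4
Denominator = 2*5*2 = 20
cos(theta2) = -4/20 = -1/5

-1/5


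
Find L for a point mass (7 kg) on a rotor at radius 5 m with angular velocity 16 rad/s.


Given: m = 7 kg, r = 5 m, omega = 16 rad/s
For a point mass: I = m*r^2
I = 7*5^2 = 7*25 = 175
L = I*omega = 175*16
L = 2800 kg*m^2/s

2800 kg*m^2/s


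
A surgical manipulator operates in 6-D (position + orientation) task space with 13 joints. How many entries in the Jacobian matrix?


Given: task space dimension = 6, joints = 13
Jacobian is a 6 x 13 matrix
Total entries = rows * columns
Total = 6 * 13
Total = 78

78


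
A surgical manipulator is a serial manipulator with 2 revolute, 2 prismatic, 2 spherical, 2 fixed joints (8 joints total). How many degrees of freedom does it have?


Given: serial robot with 2 revolute, 2 prismatic, 2 spherical, 2 fixed joints
DOF contribution per joint type: revolute=1, prismatic=1, spherical=3, fixed=0
DOF = 2*1 + 2*1 + 2*3 + 2*0
DOF = 10

10
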